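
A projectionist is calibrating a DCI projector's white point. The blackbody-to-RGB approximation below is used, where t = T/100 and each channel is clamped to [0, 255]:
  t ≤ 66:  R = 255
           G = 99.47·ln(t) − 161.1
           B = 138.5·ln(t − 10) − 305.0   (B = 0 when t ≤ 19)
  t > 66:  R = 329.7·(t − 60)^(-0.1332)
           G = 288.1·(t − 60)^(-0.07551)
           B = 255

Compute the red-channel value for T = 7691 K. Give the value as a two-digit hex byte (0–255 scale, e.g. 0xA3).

t = 7691/100 = 76.91; the t > 66 branch applies.
R = 329.7·(76.91 − 60)^(-0.1332) = 329.7·16.91^(-0.1332) = 329.7·0.68614 = 226.220.
Rounded: 226; in hex, 0xE2.

0xE2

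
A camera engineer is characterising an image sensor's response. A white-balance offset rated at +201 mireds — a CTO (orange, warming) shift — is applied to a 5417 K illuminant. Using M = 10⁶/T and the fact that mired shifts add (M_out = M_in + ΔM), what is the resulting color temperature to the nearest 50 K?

2600 K

M_in = 10⁶/5417 = 184.60 mireds.
M_out = 184.60 + (+201) = 385.60 mireds.
T_out = 10⁶/385.60 = 2593.3 K → 2600 K.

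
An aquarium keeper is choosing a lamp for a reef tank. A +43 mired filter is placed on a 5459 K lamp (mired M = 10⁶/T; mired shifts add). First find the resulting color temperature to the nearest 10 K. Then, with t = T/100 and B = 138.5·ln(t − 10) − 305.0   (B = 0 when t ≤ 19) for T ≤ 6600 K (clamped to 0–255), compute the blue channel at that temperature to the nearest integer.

184

M_in = 10⁶/5459 = 183.18; M_out = 183.18 + (+43) = 226.18.
T_out = 10⁶/226.18 = 4421.2 K → 4420 K; t = 44.2.
B = 138.5·ln(44.2 − 10) − 305.0 = 138.5·ln 34.2 − 305.0 = 138.5·3.5322 − 305.0 = 184.213.
Rounded: 184.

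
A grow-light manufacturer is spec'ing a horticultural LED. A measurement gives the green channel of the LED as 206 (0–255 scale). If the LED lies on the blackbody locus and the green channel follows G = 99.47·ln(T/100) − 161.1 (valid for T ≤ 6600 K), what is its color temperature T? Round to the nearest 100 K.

ln t = (206 + 161.1) / 99.47 = 3.6906.
t = e^3.6906 = 40.067.
T = 100·t = 4007 K → 4000 K to the nearest 100 K.

4000 K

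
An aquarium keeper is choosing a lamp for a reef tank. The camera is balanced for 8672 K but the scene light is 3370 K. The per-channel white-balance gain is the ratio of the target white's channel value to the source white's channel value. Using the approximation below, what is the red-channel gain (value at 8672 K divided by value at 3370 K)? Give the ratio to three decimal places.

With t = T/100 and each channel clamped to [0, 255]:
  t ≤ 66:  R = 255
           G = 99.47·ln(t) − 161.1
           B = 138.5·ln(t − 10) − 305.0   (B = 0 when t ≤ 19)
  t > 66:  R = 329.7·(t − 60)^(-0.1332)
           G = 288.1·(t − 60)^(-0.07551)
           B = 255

0.835

At 3370 K (t = 33.7):
  R = 255 by definition for t ≤ 66.
At 8672 K (t = 86.72):
  R = 329.7·(86.72 − 60)^(-0.1332) = 329.7·26.72^(-0.1332) = 329.7·0.64557 = 212.845.
Gain = 212.845 / 255.000 = 0.8347 → 0.835.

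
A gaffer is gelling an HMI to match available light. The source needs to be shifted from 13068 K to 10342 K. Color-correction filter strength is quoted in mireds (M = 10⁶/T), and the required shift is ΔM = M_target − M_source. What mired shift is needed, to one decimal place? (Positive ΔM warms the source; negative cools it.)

+20.2 mireds

M_source = 10⁶/13068 = 76.523; M_target = 10⁶/10342 = 96.693.
ΔM = 96.693 − 76.523 = 20.170 → +20.2 mireds, a warming shift.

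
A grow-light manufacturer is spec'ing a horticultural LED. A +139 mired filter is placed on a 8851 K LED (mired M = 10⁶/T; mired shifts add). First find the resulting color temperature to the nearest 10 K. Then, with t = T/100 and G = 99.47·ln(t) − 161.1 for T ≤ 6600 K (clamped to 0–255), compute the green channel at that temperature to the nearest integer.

M_in = 10⁶/8851 = 112.98; M_out = 112.98 + (+139) = 251.98.
T_out = 10⁶/251.98 = 3968.5 K → 3970 K; t = 39.7.
G = 99.47·ln 39.7 − 161.1 = 99.47·3.6814 − 161.1 = 205.084.
Rounded: 205.

205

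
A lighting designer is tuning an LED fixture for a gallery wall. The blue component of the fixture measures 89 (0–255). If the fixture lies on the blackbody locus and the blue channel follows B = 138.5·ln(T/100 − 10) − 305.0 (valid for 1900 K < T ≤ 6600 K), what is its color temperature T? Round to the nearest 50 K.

ln(t − 10) = (89 + 305.0) / 138.5 = 2.8448.
t − 10 = e^2.8448 = 17.198, so t = 27.198.
T = 100·t = 2720 K → 2700 K to the nearest 50 K.

2700 K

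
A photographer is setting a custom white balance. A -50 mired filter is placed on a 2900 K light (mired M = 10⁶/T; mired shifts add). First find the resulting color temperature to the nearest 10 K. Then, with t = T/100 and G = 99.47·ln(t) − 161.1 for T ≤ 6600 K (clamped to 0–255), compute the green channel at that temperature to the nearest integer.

M_in = 10⁶/2900 = 344.83; M_out = 344.83 + (-50) = 294.83.
T_out = 10⁶/294.83 = 3391.8 K → 3390 K; t = 33.9.
G = 99.47·ln 33.9 − 161.1 = 99.47·3.5234 − 161.1 = 189.374.
Rounded: 189.

189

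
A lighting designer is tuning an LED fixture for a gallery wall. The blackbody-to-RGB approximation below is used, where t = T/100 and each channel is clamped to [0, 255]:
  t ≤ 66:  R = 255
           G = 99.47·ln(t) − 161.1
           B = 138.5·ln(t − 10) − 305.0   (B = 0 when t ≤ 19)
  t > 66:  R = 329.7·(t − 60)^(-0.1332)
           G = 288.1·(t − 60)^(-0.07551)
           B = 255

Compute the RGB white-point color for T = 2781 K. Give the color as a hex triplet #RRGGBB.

t = 2781/100 = 27.81; the t ≤ 66 branch applies.
R = 255 by definition for t ≤ 66.
G = 99.47·ln 27.81 − 161.1 = 99.47·3.3254 − 161.1 = 169.677.
B = 138.5·ln(27.81 − 10) − 305.0 = 138.5·ln 17.81 − 305.0 = 138.5·2.8798 − 305.0 = 93.847.
Rounded: (255, 170, 94).
In hex: #FFAA5E.

#FFAA5E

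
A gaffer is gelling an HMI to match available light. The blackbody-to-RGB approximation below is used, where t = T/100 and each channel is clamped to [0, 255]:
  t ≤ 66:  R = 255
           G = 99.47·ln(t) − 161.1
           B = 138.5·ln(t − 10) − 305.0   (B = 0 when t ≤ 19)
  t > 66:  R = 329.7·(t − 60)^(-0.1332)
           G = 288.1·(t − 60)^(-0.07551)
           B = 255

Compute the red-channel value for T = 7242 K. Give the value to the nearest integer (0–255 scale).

236

t = 7242/100 = 72.42; the t > 66 branch applies.
R = 329.7·(72.42 − 60)^(-0.1332) = 329.7·12.42^(-0.1332) = 329.7·0.71493 = 235.712.
Rounded: 236.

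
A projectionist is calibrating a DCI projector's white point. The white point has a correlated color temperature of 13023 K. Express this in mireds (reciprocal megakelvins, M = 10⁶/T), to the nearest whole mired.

77 mireds

M = 10⁶ / 13023 = 76.787 → 77 mireds.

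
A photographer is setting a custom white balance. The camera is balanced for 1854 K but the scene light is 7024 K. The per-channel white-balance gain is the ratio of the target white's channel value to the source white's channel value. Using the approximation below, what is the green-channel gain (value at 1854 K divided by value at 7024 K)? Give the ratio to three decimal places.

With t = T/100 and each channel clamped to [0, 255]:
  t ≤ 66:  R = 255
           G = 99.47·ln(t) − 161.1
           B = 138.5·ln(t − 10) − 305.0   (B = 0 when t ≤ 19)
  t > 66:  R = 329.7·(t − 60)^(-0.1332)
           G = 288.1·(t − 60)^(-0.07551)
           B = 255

At 7024 K (t = 70.24):
  G = 288.1·(70.24 − 60)^(-0.07551) = 288.1·10.24^(-0.07551) = 288.1·0.83890 = 241.688.
At 1854 K (t = 18.54):
  G = 99.47·ln 18.54 − 161.1 = 99.47·2.9199 − 161.1 = 129.345.
Gain = 129.345 / 241.688 = 0.5352 → 0.535.

0.535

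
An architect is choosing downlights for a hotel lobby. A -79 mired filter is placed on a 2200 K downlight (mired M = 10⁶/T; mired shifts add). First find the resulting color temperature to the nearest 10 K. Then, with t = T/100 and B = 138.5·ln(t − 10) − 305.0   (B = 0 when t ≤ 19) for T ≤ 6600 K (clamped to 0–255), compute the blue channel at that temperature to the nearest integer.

M_in = 10⁶/2200 = 454.55; M_out = 454.55 + (-79) = 375.55.
T_out = 10⁶/375.55 = 2662.8 K → 2660 K; t = 26.6.
B = 138.5·ln(26.6 − 10) − 305.0 = 138.5·ln 16.6 − 305.0 = 138.5·2.8094 − 305.0 = 84.102.
Rounded: 84.

84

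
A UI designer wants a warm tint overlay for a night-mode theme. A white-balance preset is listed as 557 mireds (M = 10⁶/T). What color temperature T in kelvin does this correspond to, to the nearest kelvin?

1795 K

T = 10⁶ / 557 = 1795.33 K → 1795 K.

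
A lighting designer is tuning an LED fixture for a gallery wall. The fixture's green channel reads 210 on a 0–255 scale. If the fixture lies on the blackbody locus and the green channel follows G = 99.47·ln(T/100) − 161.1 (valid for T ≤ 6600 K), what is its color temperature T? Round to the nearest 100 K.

ln t = (210 + 161.1) / 99.47 = 3.7308.
t = e^3.7308 = 41.711.
T = 100·t = 4171 K → 4200 K to the nearest 100 K.

4200 K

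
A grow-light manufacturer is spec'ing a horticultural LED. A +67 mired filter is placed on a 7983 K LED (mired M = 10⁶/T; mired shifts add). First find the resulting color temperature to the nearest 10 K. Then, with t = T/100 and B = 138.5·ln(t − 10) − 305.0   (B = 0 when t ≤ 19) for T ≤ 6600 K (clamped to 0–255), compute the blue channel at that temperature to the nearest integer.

213

M_in = 10⁶/7983 = 125.27; M_out = 125.27 + (+67) = 192.27.
T_out = 10⁶/192.27 = 5201.1 K → 5200 K; t = 52.
B = 138.5·ln(52 − 10) − 305.0 = 138.5·ln 42 − 305.0 = 138.5·3.7377 − 305.0 = 212.667.
Rounded: 213.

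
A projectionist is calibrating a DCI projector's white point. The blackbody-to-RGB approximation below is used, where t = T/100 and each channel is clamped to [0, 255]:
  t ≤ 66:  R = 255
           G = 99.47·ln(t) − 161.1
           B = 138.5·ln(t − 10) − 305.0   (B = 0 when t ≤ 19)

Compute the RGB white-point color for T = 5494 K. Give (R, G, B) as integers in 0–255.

(255, 237, 222)

t = 5494/100 = 54.94; the t ≤ 66 branch applies.
R = 255 by definition for t ≤ 66.
G = 99.47·ln 54.94 − 161.1 = 99.47·4.0062 − 161.1 = 237.401.
B = 138.5·ln(54.94 − 10) − 305.0 = 138.5·ln 44.94 − 305.0 = 138.5·3.8053 − 305.0 = 222.038.
Rounded: (255, 237, 222).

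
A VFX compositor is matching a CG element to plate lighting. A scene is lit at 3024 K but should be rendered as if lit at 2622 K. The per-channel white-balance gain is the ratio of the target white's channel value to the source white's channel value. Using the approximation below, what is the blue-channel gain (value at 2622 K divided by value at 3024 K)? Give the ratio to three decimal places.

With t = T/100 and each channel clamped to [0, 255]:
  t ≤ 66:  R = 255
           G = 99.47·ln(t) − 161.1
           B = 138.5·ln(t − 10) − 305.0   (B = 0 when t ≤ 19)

0.725

At 3024 K (t = 30.24):
  B = 138.5·ln(30.24 − 10) − 305.0 = 138.5·ln 20.24 − 305.0 = 138.5·3.0077 − 305.0 = 111.561.
At 2622 K (t = 26.22):
  B = 138.5·ln(26.22 − 10) − 305.0 = 138.5·ln 16.22 − 305.0 = 138.5·2.7862 − 305.0 = 80.895.
Gain = 80.895 / 111.561 = 0.7251 → 0.725.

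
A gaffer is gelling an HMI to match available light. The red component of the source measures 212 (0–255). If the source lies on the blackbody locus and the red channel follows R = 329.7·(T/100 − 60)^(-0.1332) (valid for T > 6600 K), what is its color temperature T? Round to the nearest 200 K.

(t − 60)^(-0.1332) = 212/329.7 = 0.64301.
t − 60 = 0.64301^(1/-0.1332) = 0.64301^(-7.508) = 27.530, so t = 87.530.
T = 100·t = 8753 K → 8800 K to the nearest 200 K.

8800 K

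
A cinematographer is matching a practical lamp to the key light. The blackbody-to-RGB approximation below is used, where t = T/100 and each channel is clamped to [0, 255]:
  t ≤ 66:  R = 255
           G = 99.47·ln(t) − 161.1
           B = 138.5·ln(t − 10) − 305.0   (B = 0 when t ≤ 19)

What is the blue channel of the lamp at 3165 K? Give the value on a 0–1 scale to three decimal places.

0.474

t = 3165/100 = 31.65; the t ≤ 66 branch applies.
B = 138.5·ln(31.65 − 10) − 305.0 = 138.5·ln 21.65 − 305.0 = 138.5·3.0750 − 305.0 = 120.888.
On a 0–1 scale: 120.888/255 = 0.4741 → 0.474.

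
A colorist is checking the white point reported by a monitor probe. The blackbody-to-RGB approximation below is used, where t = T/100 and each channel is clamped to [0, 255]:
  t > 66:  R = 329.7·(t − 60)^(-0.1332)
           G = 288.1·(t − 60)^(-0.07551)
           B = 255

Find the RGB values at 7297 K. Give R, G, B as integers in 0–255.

R=234, G=237, B=255

t = 7297/100 = 72.97; the t > 66 branch applies.
R = 329.7·(72.97 − 60)^(-0.1332) = 329.7·12.97^(-0.1332) = 329.7·0.71081 = 234.356.
G = 288.1·(72.97 − 60)^(-0.07551) = 288.1·12.97^(-0.07551) = 288.1·0.82407 = 237.413.
B = 255 by definition for t > 66.
Rounded: (234, 237, 255).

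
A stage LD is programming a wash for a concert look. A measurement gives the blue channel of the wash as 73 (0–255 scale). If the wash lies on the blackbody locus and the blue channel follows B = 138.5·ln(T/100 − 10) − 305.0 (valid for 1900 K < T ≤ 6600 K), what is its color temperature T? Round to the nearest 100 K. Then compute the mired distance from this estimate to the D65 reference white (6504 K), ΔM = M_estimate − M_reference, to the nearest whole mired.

ln(t − 10) = (73 + 305.0) / 138.5 = 2.7292.
t − 10 = e^2.7292 = 15.321, so t = 25.321.
T = 100·t = 2532 K → 2500 K to the nearest 100 K.
M_estimate = 10⁶/2500 = 400.00; M_reference = 10⁶/6504 = 153.75.
ΔM = 400.00 − 153.75 = 246.25 → +246 mireds.

+246 mireds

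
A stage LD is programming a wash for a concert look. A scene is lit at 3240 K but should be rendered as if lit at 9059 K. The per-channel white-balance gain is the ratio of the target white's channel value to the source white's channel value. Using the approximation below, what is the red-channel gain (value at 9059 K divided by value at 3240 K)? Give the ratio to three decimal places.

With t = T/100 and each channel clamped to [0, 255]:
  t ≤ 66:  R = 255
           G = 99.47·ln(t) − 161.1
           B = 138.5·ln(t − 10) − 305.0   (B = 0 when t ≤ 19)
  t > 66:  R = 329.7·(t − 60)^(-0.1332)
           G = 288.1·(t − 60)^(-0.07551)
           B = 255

At 3240 K (t = 32.4):
  R = 255 by definition for t ≤ 66.
At 9059 K (t = 90.59):
  R = 329.7·(90.59 − 60)^(-0.1332) = 329.7·30.59^(-0.1332) = 329.7·0.63405 = 209.045.
Gain = 209.045 / 255.000 = 0.8198 → 0.820.

0.820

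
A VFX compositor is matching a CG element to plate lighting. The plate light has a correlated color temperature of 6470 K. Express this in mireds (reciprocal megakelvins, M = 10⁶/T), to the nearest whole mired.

M = 10⁶ / 6470 = 154.560 → 155 mireds.

155 mireds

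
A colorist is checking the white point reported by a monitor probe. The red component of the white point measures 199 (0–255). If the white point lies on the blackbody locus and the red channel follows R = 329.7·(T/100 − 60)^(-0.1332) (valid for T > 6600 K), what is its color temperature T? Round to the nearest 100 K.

(t − 60)^(-0.1332) = 199/329.7 = 0.60358.
t − 60 = 0.60358^(1/-0.1332) = 0.60358^(-7.508) = 44.273, so t = 104.273.
T = 100·t = 10427 K → 10400 K to the nearest 100 K.

10400 K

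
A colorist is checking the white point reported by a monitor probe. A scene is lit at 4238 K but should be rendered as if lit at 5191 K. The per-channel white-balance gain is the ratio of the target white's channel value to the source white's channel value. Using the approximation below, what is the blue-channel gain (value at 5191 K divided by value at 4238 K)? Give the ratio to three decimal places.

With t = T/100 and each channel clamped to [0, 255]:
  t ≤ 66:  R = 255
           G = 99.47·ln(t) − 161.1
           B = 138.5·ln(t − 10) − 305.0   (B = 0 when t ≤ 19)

At 4238 K (t = 42.38):
  B = 138.5·ln(42.38 − 10) − 305.0 = 138.5·ln 32.38 − 305.0 = 138.5·3.4775 − 305.0 = 176.639.
At 5191 K (t = 51.91):
  B = 138.5·ln(51.91 − 10) − 305.0 = 138.5·ln 41.91 − 305.0 = 138.5·3.7355 − 305.0 = 212.370.
Gain = 212.370 / 176.639 = 1.2023 → 1.202.

1.202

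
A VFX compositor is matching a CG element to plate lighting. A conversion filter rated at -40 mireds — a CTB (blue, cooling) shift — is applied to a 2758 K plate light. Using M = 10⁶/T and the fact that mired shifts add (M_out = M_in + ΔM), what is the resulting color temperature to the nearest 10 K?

3100 K

M_in = 10⁶/2758 = 362.58 mireds.
M_out = 362.58 + (-40) = 322.58 mireds.
T_out = 10⁶/322.58 = 3100.0 K → 3100 K.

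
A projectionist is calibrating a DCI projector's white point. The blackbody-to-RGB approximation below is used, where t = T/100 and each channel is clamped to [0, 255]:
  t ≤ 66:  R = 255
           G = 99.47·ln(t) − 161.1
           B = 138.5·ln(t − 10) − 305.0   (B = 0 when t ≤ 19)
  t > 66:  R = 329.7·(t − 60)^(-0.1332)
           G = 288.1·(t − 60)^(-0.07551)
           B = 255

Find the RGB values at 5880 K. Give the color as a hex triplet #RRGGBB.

t = 5880/100 = 58.8; the t ≤ 66 branch applies.
R = 255 by definition for t ≤ 66.
G = 99.47·ln 58.8 − 161.1 = 99.47·4.0741 − 161.1 = 244.155.
B = 138.5·ln(58.8 − 10) − 305.0 = 138.5·ln 48.8 − 305.0 = 138.5·3.8877 − 305.0 = 233.451.
Rounded: (255, 244, 233).
In hex: #FFF4E9.

#FFF4E9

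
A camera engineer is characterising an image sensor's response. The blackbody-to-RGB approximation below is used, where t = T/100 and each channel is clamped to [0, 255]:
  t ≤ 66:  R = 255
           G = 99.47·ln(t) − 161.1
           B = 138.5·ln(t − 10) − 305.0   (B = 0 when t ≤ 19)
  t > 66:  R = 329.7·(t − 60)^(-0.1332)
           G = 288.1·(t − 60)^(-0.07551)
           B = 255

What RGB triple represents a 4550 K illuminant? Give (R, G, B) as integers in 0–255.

(255, 219, 189)

t = 4550/100 = 45.5; the t ≤ 66 branch applies.
R = 255 by definition for t ≤ 66.
G = 99.47·ln 45.5 − 161.1 = 99.47·3.8177 − 161.1 = 218.648.
B = 138.5·ln(45.5 − 10) − 305.0 = 138.5·ln 35.5 − 305.0 = 138.5·3.5695 − 305.0 = 189.380.
Rounded: (255, 219, 189).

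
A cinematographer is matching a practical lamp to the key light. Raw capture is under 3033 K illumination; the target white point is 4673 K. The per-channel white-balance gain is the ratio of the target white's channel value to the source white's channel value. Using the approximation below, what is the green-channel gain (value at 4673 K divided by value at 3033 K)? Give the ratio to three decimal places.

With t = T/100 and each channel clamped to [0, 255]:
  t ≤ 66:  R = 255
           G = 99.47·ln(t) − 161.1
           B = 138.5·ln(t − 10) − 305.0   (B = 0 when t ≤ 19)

1.241

At 3033 K (t = 30.33):
  G = 99.47·ln 30.33 − 161.1 = 99.47·3.4121 − 161.1 = 178.305.
At 4673 K (t = 46.73):
  G = 99.47·ln 46.73 − 161.1 = 99.47·3.8444 − 161.1 = 221.301.
Gain = 221.301 / 178.305 = 1.2411 → 1.241.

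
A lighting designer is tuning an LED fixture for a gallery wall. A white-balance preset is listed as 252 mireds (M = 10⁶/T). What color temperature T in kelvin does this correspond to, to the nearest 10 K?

3970 K

T = 10⁶ / 252 = 3968.25 K → 3970 K.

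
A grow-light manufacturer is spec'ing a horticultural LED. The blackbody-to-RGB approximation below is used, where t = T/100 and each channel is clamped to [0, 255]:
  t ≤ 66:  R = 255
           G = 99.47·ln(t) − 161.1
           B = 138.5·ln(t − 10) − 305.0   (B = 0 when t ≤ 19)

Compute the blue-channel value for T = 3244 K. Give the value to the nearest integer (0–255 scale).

126

t = 3244/100 = 32.44; the t ≤ 66 branch applies.
B = 138.5·ln(32.44 − 10) − 305.0 = 138.5·ln 22.44 − 305.0 = 138.5·3.1108 − 305.0 = 125.852.
Rounded: 126.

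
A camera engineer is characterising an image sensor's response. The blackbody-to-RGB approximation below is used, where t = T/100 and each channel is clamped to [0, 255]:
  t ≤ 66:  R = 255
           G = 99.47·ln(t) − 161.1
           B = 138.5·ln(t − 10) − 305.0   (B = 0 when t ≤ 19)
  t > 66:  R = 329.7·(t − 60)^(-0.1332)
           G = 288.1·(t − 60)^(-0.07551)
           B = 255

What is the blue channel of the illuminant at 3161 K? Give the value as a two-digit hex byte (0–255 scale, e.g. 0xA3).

0x79

t = 3161/100 = 31.61; the t ≤ 66 branch applies.
B = 138.5·ln(31.61 − 10) − 305.0 = 138.5·ln 21.61 − 305.0 = 138.5·3.0732 − 305.0 = 120.632.
Rounded: 121; in hex, 0x79.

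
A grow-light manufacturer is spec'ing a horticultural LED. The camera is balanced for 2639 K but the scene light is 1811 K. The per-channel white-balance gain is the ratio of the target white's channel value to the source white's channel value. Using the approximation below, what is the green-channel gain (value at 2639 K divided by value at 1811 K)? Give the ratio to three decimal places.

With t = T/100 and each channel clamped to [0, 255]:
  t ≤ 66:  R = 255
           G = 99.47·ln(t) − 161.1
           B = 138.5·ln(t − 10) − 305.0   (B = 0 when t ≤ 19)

At 1811 K (t = 18.11):
  G = 99.47·ln 18.11 − 161.1 = 99.47·2.8965 − 161.1 = 127.011.
At 2639 K (t = 26.39):
  G = 99.47·ln 26.39 − 161.1 = 99.47·3.2730 − 161.1 = 164.464.
Gain = 164.464 / 127.011 = 1.2949 → 1.295.

1.295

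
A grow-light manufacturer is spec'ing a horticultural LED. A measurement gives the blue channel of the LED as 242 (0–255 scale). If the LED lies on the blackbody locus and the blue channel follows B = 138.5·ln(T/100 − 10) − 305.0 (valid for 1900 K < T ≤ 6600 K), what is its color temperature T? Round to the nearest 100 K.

ln(t − 10) = (242 + 305.0) / 138.5 = 3.9495.
t − 10 = e^3.9495 = 51.907, so t = 61.907.
T = 100·t = 6191 K → 6200 K to the nearest 100 K.

6200 K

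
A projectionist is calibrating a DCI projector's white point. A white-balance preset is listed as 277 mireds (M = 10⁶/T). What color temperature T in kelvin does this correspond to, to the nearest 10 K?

3610 K

T = 10⁶ / 277 = 3610.11 K → 3610 K.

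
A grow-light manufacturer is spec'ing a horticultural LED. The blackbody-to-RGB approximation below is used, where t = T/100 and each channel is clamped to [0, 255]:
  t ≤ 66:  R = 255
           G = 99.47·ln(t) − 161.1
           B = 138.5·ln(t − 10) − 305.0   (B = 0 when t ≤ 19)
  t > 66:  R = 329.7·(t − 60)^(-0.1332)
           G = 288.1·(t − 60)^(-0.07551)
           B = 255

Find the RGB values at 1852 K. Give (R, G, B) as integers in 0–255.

(255, 129, 0)

t = 1852/100 = 18.52; the t ≤ 66 branch applies.
R = 255 by definition for t ≤ 66.
G = 99.47·ln 18.52 − 161.1 = 99.47·2.9189 − 161.1 = 129.238.
t = 18.52 ≤ 19, so B = 0.
Rounded: (255, 129, 0).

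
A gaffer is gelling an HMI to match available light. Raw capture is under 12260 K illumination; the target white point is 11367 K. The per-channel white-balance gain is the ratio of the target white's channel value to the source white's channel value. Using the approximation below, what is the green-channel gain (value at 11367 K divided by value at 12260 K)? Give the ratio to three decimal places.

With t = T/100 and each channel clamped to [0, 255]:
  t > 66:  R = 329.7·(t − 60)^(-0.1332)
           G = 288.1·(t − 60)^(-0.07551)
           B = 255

1.012

At 12260 K (t = 122.6):
  G = 288.1·(122.6 − 60)^(-0.07551) = 288.1·62.6^(-0.07551) = 288.1·0.73171 = 210.806.
At 11367 K (t = 113.67):
  G = 288.1·(113.67 − 60)^(-0.07551) = 288.1·53.67^(-0.07551) = 288.1·0.74027 = 213.271.
Gain = 213.271 / 210.806 = 1.0117 → 1.012.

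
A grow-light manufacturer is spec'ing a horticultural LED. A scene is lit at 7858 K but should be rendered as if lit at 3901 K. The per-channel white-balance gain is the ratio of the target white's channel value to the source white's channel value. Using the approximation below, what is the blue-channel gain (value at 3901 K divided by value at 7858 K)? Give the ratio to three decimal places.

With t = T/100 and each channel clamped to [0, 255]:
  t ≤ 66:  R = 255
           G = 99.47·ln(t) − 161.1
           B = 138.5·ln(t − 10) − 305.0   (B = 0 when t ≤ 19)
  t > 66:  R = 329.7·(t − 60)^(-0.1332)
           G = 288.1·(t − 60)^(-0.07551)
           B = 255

At 7858 K (t = 78.58):
  B = 255 by definition for t > 66.
At 3901 K (t = 39.01):
  B = 138.5·ln(39.01 − 10) − 305.0 = 138.5·ln 29.01 − 305.0 = 138.5·3.3676 − 305.0 = 161.418.
Gain = 161.418 / 255.000 = 0.6330 → 0.633.

0.633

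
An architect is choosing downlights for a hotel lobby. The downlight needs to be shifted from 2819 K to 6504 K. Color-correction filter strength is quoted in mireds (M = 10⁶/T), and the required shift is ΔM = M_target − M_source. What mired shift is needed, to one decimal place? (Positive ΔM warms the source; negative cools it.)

M_source = 10⁶/2819 = 354.736; M_target = 10⁶/6504 = 153.752.
ΔM = 153.752 − 354.736 = -200.984 → -201.0 mireds, a cooling shift.

-201.0 mireds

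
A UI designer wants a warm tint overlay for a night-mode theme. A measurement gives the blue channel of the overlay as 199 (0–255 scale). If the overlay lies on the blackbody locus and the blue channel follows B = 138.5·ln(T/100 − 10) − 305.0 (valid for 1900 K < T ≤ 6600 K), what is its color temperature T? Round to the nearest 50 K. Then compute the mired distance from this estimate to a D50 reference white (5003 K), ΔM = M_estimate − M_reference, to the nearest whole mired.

ln(t − 10) = (199 + 305.0) / 138.5 = 3.6390.
t − 10 = e^3.6390 = 38.053, so t = 48.053.
T = 100·t = 4805 K → 4800 K to the nearest 50 K.
M_estimate = 10⁶/4800 = 208.33; M_reference = 10⁶/5003 = 199.88.
ΔM = 208.33 − 199.88 = 8.45 → +8 mireds.

+8 mireds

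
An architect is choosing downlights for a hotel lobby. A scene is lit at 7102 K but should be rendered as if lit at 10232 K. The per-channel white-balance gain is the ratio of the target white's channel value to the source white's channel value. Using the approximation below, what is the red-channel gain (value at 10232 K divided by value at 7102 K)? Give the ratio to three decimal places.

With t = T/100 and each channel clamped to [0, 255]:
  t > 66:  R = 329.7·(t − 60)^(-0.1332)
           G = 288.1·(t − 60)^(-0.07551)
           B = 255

At 7102 K (t = 71.02):
  R = 329.7·(71.02 − 60)^(-0.1332) = 329.7·11.02^(-0.1332) = 329.7·0.72641 = 239.497.
At 10232 K (t = 102.32):
  R = 329.7·(102.32 − 60)^(-0.1332) = 329.7·42.32^(-0.1332) = 329.7·0.60722 = 200.200.
Gain = 200.200 / 239.497 = 0.8359 → 0.836.

0.836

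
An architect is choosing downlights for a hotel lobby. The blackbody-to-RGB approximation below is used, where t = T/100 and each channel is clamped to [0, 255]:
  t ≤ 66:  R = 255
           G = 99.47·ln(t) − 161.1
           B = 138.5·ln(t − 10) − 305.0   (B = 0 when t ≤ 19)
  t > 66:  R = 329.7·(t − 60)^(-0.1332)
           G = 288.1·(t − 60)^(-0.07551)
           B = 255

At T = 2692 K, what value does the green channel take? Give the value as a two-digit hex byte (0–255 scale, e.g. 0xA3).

t = 2692/100 = 26.92; the t ≤ 66 branch applies.
G = 99.47·ln 26.92 − 161.1 = 99.47·3.2929 − 161.1 = 166.442.
Rounded: 166; in hex, 0xA6.

0xA6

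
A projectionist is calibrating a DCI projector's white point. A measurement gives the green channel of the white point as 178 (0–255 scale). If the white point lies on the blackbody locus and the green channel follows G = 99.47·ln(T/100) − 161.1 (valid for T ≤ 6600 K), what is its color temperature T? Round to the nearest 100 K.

3000 K

ln t = (178 + 161.1) / 99.47 = 3.4091.
t = e^3.4091 = 30.237.
T = 100·t = 3024 K → 3000 K to the nearest 100 K.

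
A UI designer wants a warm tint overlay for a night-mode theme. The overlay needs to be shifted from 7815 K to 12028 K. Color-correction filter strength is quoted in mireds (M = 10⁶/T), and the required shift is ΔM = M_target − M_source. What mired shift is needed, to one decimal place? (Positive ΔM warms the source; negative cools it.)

M_source = 10⁶/7815 = 127.959; M_target = 10⁶/12028 = 83.139.
ΔM = 83.139 − 127.959 = -44.820 → -44.8 mireds, a cooling shift.

-44.8 mireds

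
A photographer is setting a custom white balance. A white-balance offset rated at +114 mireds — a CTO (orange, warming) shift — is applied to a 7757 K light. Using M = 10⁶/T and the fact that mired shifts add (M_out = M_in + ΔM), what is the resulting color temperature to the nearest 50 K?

4100 K

M_in = 10⁶/7757 = 128.92 mireds.
M_out = 128.92 + (+114) = 242.92 mireds.
T_out = 10⁶/242.92 = 4116.7 K → 4100 K.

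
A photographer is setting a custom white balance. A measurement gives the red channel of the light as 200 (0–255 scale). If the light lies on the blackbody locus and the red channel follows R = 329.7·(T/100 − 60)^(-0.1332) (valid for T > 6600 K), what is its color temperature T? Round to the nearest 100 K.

10300 K

(t − 60)^(-0.1332) = 200/329.7 = 0.60661.
t − 60 = 0.60661^(1/-0.1332) = 0.60661^(-7.508) = 42.638, so t = 102.638.
T = 100·t = 10264 K → 10300 K to the nearest 100 K.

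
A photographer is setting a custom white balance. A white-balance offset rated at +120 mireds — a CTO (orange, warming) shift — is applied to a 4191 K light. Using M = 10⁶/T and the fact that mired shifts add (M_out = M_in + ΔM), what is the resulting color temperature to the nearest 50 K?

2800 K

M_in = 10⁶/4191 = 238.61 mireds.
M_out = 238.61 + (+120) = 358.61 mireds.
T_out = 10⁶/358.61 = 2788.6 K → 2800 K.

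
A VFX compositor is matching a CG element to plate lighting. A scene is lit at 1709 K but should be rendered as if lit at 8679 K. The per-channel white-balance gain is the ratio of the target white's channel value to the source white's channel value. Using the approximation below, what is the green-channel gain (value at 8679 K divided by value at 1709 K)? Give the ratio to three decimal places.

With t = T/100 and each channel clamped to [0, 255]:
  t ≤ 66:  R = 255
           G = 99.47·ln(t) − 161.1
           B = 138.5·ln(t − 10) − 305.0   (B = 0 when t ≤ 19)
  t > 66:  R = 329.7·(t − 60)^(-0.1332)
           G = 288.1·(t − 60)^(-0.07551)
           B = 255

At 1709 K (t = 17.09):
  G = 99.47·ln 17.09 − 161.1 = 99.47·2.8385 − 161.1 = 121.245.
At 8679 K (t = 86.79):
  G = 288.1·(86.79 − 60)^(-0.07551) = 288.1·26.79^(-0.07551) = 288.1·0.78014 = 224.759.
Gain = 224.759 / 121.245 = 1.8538 → 1.854.

1.854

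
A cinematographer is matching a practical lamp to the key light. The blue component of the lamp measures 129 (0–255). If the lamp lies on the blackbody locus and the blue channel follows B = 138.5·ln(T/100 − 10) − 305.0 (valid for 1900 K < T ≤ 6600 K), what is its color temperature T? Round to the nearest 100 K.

3300 K

ln(t − 10) = (129 + 305.0) / 138.5 = 3.1336.
t − 10 = e^3.1336 = 22.956, so t = 32.956.
T = 100·t = 3296 K → 3300 K to the nearest 100 K.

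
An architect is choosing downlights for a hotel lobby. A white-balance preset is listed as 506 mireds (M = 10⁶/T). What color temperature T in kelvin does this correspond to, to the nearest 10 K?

1980 K

T = 10⁶ / 506 = 1976.28 K → 1980 K.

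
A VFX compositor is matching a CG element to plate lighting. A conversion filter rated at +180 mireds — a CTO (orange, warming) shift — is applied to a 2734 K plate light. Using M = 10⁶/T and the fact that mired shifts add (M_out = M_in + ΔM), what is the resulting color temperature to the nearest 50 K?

M_in = 10⁶/2734 = 365.76 mireds.
M_out = 365.76 + (+180) = 545.76 mireds.
T_out = 10⁶/545.76 = 1832.3 K → 1850 K.

1850 K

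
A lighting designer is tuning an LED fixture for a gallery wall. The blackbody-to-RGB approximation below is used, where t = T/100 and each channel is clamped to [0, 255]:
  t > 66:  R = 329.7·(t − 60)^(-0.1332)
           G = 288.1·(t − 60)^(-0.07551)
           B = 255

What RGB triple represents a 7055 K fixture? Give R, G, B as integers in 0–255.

R=241, G=241, B=255

t = 7055/100 = 70.55; the t > 66 branch applies.
R = 329.7·(70.55 − 60)^(-0.1332) = 329.7·10.55^(-0.1332) = 329.7·0.73064 = 240.892.
G = 288.1·(70.55 − 60)^(-0.07551) = 288.1·10.55^(-0.07551) = 288.1·0.83702 = 241.145.
B = 255 by definition for t > 66.
Rounded: (241, 241, 255).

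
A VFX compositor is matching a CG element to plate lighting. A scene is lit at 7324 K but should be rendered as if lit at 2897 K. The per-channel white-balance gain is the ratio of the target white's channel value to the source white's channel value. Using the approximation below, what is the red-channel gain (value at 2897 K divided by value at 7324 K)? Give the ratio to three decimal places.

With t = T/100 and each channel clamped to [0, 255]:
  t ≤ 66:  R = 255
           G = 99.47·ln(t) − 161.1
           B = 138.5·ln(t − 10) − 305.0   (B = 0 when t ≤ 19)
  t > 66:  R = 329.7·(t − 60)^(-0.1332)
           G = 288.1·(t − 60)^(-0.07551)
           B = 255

1.091

At 7324 K (t = 73.24):
  R = 329.7·(73.24 − 60)^(-0.1332) = 329.7·13.24^(-0.1332) = 329.7·0.70887 = 233.713.
At 2897 K (t = 28.97):
  R = 255 by definition for t ≤ 66.
Gain = 255.000 / 233.713 = 1.0911 → 1.091.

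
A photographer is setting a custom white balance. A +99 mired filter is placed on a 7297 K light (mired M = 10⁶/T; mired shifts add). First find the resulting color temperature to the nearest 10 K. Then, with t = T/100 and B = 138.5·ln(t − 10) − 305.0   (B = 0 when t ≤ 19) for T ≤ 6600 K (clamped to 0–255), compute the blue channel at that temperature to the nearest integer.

M_in = 10⁶/7297 = 137.04; M_out = 137.04 + (+99) = 236.04.
T_out = 10⁶/236.04 = 4236.5 K → 4240 K; t = 42.4.
B = 138.5·ln(42.4 − 10) − 305.0 = 138.5·ln 32.4 − 305.0 = 138.5·3.4782 − 305.0 = 176.725.
Rounded: 177.

177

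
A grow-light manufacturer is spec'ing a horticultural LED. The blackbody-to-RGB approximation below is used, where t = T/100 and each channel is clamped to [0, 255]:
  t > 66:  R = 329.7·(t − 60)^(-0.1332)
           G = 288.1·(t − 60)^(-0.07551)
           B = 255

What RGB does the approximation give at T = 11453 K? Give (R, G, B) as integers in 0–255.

(194, 213, 255)

t = 11453/100 = 114.53; the t > 66 branch applies.
R = 329.7·(114.53 − 60)^(-0.1332) = 329.7·54.53^(-0.1332) = 329.7·0.58706 = 193.553.
G = 288.1·(114.53 − 60)^(-0.07551) = 288.1·54.53^(-0.07551) = 288.1·0.73938 = 213.015.
B = 255 by definition for t > 66.
Rounded: (194, 213, 255).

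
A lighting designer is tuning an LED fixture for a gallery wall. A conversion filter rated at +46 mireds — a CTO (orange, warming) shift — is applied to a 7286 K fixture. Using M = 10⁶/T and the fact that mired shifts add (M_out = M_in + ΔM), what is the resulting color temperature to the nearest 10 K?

M_in = 10⁶/7286 = 137.25 mireds.
M_out = 137.25 + (+46) = 183.25 mireds.
T_out = 10⁶/183.25 = 5457.0 K → 5460 K.

5460 K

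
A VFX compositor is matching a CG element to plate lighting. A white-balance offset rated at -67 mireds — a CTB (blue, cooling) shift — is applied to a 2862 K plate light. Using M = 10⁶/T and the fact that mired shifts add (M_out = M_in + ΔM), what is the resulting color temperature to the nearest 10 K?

3540 K

M_in = 10⁶/2862 = 349.41 mireds.
M_out = 349.41 + (-67) = 282.41 mireds.
T_out = 10⁶/282.41 = 3541.0 K → 3540 K.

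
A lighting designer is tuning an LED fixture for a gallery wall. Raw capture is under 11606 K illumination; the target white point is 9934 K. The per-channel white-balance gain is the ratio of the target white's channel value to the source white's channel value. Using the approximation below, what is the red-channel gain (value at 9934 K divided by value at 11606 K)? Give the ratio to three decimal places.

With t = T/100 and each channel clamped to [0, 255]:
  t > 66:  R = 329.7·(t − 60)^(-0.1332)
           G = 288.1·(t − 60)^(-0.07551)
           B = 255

1.048

At 11606 K (t = 116.06):
  R = 329.7·(116.06 − 60)^(-0.1332) = 329.7·56.06^(-0.1332) = 329.7·0.58490 = 192.841.
At 9934 K (t = 99.34):
  R = 329.7·(99.34 − 60)^(-0.1332) = 329.7·39.34^(-0.1332) = 329.7·0.61315 = 202.156.
Gain = 202.156 / 192.841 = 1.0483 → 1.048.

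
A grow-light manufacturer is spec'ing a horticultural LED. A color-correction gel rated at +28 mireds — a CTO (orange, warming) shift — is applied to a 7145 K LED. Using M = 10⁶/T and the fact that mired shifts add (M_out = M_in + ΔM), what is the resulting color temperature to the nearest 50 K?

5950 K

M_in = 10⁶/7145 = 139.96 mireds.
M_out = 139.96 + (+28) = 167.96 mireds.
T_out = 10⁶/167.96 = 5953.9 K → 5950 K.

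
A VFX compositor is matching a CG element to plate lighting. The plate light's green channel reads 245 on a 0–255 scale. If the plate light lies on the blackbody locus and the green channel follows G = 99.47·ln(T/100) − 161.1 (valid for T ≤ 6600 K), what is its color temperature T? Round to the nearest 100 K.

ln t = (245 + 161.1) / 99.47 = 4.0826.
t = e^4.0826 = 59.302.
T = 100·t = 5930 K → 5900 K to the nearest 100 K.

5900 K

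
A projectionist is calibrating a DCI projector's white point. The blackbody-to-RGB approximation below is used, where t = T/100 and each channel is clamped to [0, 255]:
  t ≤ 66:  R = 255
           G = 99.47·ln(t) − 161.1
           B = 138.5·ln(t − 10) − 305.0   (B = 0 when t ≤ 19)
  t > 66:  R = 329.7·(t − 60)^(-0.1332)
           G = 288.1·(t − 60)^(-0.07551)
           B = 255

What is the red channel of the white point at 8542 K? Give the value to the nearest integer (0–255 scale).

214

t = 8542/100 = 85.42; the t > 66 branch applies.
R = 329.7·(85.42 − 60)^(-0.1332) = 329.7·25.42^(-0.1332) = 329.7·0.64988 = 214.264.
Rounded: 214.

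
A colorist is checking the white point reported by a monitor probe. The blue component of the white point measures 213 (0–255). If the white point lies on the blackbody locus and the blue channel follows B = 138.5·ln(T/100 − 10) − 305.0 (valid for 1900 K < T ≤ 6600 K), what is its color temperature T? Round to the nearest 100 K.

ln(t − 10) = (213 + 305.0) / 138.5 = 3.7401.
t − 10 = e^3.7401 = 42.101, so t = 52.101.
T = 100·t = 5210 K → 5200 K to the nearest 100 K.

5200 K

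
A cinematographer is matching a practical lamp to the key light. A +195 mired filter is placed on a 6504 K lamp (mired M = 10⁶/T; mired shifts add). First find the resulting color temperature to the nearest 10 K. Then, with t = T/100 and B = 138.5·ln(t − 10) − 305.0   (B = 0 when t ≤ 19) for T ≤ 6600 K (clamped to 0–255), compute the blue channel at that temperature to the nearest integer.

101

M_in = 10⁶/6504 = 153.75; M_out = 153.75 + (+195) = 348.75.
T_out = 10⁶/348.75 = 2867.4 K → 2870 K; t = 28.7.
B = 138.5·ln(28.7 − 10) − 305.0 = 138.5·ln 18.7 − 305.0 = 138.5·2.9285 − 305.0 = 100.601.
Rounded: 101.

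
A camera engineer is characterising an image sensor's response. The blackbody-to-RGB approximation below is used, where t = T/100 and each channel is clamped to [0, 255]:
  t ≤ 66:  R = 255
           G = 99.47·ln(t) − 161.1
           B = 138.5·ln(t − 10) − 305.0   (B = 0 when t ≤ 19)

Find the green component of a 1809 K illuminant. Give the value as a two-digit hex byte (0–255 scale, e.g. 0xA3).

0x7F

t = 1809/100 = 18.09; the t ≤ 66 branch applies.
G = 99.47·ln 18.09 − 161.1 = 99.47·2.8954 − 161.1 = 126.901.
Rounded: 127; in hex, 0x7F.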